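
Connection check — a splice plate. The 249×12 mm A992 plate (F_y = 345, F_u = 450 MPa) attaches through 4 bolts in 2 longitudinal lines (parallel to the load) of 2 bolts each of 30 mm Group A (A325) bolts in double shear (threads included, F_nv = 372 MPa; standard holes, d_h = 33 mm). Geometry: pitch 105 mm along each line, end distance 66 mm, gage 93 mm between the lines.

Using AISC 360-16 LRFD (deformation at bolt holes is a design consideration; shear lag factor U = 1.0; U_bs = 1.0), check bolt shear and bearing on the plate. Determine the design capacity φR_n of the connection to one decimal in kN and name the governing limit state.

Bolt shear: A_b = π(30)²/4 = 706.86 mm². φR_n = 0.75 × 372 × 706.86 × 4 × 2 = 1577.7 kN.
Bearing (12 mm plate, F_u = 450 MPa): end bolts L_c = 66 − 33/2 = 49.5, R_n = min(1.2×49.5×12×450, 2.4×30×12×450) = 320.76 kN/bolt; interior L_c = 105 − 33 = 72, R_n = 388.8 kN/bolt. φR_n = 0.75 × (2×320.76 + 2×388.8) = 1064.3 kN.
Governing: min(1577.7, 1064.3) = 1064.3 kN → bearing.

1064.3 kN (bearing governs)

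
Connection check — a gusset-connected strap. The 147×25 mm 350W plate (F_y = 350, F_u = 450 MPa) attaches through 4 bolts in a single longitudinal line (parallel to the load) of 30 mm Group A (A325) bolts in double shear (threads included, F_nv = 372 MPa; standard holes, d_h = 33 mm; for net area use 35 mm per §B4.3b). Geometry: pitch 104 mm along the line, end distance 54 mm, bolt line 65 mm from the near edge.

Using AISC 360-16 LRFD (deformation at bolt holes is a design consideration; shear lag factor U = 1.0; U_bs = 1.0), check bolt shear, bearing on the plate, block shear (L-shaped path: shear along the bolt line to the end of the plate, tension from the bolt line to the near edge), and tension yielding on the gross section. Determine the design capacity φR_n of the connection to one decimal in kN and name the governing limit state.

Bolt shear: A_b = π(30)²/4 = 706.86 mm². φR_n = 0.75 × 372 × 706.86 × 4 × 2 = 1577.7 kN.
Bearing (25 mm plate, F_u = 450 MPa): end bolts L_c = 54 − 33/2 = 37.5, R_n = min(1.2×37.5×25×450, 2.4×30×25×450) = 506.25 kN/bolt; interior L_c = 104 − 33 = 71, R_n = 810 kN/bolt. φR_n = 0.75 × (1×506.25 + 3×810) = 2202.2 kN.
Block shear: shear path 1×[54+3×104] = 1×366 mm, A_gv = 9150, A_nv = 1×(366 − 3.5×35)×25 = 6087.5 mm²; tension to near edge: (65 − 0.5×35)×25 = 1187.5 mm². R_n = min(0.6×450×6087.5, 0.6×350×9150) + 1.0×450×1187.5 = min(1643.6, 1921.5) + 534.38 = 2178 kN. φR_n = 0.75 × 2178 = 1633.5 kN.
Tension yield (gross): A_g = 147×25 = 3675 mm². φR_n = 0.90 × 350 × 3675 = 1157.6 kN.
Governing: min(1577.7, 2202.2, 1633.5, 1157.6) = 1157.6 kN → gross-section yield.

1157.6 kN (gross-section yield governs)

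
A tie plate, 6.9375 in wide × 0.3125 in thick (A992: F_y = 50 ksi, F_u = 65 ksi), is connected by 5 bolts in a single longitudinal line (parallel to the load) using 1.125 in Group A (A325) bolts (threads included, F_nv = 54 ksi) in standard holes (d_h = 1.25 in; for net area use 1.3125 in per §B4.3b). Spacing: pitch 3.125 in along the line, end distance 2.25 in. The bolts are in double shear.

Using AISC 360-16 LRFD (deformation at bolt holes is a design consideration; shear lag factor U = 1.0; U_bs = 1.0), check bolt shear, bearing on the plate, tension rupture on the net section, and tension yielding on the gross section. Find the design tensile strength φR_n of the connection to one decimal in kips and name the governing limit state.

85.7 kips (net-section rupture governs)

Bolt shear: A_b = π(1.125)²/4 = 0.99402 in². φR_n = 0.75 × 54 × 0.99402 × 5 × 2 = 402.6 kips.
Bearing (0.3125 in plate, F_u = 65 ksi): end bolts L_c = 2.25 − 1.25/2 = 1.625, R_n = min(1.2×1.625×0.3125×65, 2.4×1.125×0.3125×65) = 39.609 kips/bolt; interior L_c = 3.125 − 1.25 = 1.875, R_n = 45.703 kips/bolt. φR_n = 0.75 × (1×39.609 + 4×45.703) = 166.8 kips.
Tension rupture (net): A_n = (6.9375 − 1×1.3125)×0.3125 = 1.7578 in² (U = 1.0, A_e = A_n). φR_n = 0.75 × 65 × 1.7578 = 85.7 kips.
Tension yield (gross): A_g = 6.9375×0.3125 = 2.168 in². φR_n = 0.90 × 50 × 2.168 = 97.6 kips.
Governing: min(402.6, 166.8, 85.7, 97.6) = 85.7 kips → net-section rupture.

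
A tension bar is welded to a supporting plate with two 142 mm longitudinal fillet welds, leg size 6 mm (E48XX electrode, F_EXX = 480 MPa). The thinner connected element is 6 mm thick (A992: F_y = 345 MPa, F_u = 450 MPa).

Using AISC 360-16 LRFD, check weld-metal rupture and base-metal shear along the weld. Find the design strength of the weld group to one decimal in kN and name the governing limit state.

Weld metal: throat = 0.707×6 = 4.242 mm, L = 2×142 = 284 mm. φR_n = 0.75 × 0.6 × 480 × 4.242 × 284 = 260.2 kN.
Base metal shear (6 mm plate): yield φR_n = 1.0×0.6×345×6×284 = 352.7 kN; rupture φR_n = 0.75×0.6×450×6×284 = 345.1 kN; take 345.1 kN (rupture).
Governing: min(260.2, 345.1) = 260.2 kN → weld metal.

260.2 kN (weld metal governs)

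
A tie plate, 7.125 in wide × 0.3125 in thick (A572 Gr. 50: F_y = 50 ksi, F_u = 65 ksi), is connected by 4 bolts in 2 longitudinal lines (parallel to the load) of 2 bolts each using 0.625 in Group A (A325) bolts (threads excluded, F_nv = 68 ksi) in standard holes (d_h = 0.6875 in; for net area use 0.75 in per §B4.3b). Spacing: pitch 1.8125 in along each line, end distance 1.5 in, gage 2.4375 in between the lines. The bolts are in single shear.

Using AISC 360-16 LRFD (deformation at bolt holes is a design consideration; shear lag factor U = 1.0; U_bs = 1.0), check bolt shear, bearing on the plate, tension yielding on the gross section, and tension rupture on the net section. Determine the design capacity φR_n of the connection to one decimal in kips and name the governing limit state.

62.6 kips (bolt shear governs)

Bolt shear: A_b = π(0.625)²/4 = 0.3068 in². φR_n = 0.75 × 68 × 0.3068 × 4 × 1 = 62.6 kips.
Bearing (0.3125 in plate, F_u = 65 ksi): end bolts L_c = 1.5 − 0.6875/2 = 1.15625, R_n = min(1.2×1.15625×0.3125×65, 2.4×0.625×0.3125×65) = 28.184 kips/bolt; interior L_c = 1.8125 − 0.6875 = 1.125, R_n = 27.422 kips/bolt. φR_n = 0.75 × (2×28.184 + 2×27.422) = 83.4 kips.
Tension yield (gross): A_g = 7.125×0.3125 = 2.2266 in². φR_n = 0.90 × 50 × 2.2266 = 100.2 kips.
Tension rupture (net): A_n = (7.125 − 2×0.75)×0.3125 = 1.7578 in² (U = 1.0, A_e = A_n). φR_n = 0.75 × 65 × 1.7578 = 85.7 kips.
Governing: min(62.6, 83.4, 100.2, 85.7) = 62.6 kips → bolt shear.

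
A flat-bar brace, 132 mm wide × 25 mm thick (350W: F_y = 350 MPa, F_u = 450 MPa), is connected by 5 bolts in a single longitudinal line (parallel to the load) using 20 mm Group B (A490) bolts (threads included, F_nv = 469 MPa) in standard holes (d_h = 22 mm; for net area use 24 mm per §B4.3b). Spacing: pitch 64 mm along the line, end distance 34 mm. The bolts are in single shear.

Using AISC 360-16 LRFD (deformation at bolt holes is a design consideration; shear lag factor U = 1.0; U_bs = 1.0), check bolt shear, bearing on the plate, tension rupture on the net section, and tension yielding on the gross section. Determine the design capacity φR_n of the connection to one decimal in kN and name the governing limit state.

552.5 kN (bolt shear governs)

Bolt shear: A_b = π(20)²/4 = 314.16 mm². φR_n = 0.75 × 469 × 314.16 × 5 × 1 = 552.5 kN.
Bearing (25 mm plate, F_u = 450 MPa): end bolts L_c = 34 − 22/2 = 23, R_n = min(1.2×23×25×450, 2.4×20×25×450) = 310.5 kN/bolt; interior L_c = 64 − 22 = 42, R_n = 540 kN/bolt. φR_n = 0.75 × (1×310.5 + 4×540) = 1852.9 kN.
Tension rupture (net): A_n = (132 − 1×24)×25 = 2700 mm² (U = 1.0, A_e = A_n). φR_n = 0.75 × 450 × 2700 = 911.3 kN.
Tension yield (gross): A_g = 132×25 = 3300 mm². φR_n = 0.90 × 350 × 3300 = 1039.5 kN.
Governing: min(552.5, 1852.9, 911.3, 1039.5) = 552.5 kN → bolt shear.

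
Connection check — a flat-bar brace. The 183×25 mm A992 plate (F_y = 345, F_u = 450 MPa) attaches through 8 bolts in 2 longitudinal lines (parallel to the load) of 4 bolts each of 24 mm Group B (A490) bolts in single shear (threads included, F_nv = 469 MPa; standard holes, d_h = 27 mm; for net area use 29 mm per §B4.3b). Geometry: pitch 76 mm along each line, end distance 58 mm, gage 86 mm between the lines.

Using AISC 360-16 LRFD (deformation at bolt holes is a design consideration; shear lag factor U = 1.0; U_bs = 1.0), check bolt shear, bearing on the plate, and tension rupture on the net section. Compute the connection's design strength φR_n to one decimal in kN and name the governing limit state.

Bolt shear: A_b = π(24)²/4 = 452.39 mm². φR_n = 0.75 × 469 × 452.39 × 8 × 1 = 1273.0 kN.
Bearing (25 mm plate, F_u = 450 MPa): end bolts L_c = 58 − 27/2 = 44.5, R_n = min(1.2×44.5×25×450, 2.4×24×25×450) = 600.75 kN/bolt; interior L_c = 76 − 27 = 49, R_n = 648 kN/bolt. φR_n = 0.75 × (2×600.75 + 6×648) = 3817.1 kN.
Tension rupture (net): A_n = (183 − 2×29)×25 = 3125 mm² (U = 1.0, A_e = A_n). φR_n = 0.75 × 450 × 3125 = 1054.7 kN.
Governing: min(1273.0, 3817.1, 1054.7) = 1054.7 kN → net-section rupture.

1054.7 kN (net-section rupture governs)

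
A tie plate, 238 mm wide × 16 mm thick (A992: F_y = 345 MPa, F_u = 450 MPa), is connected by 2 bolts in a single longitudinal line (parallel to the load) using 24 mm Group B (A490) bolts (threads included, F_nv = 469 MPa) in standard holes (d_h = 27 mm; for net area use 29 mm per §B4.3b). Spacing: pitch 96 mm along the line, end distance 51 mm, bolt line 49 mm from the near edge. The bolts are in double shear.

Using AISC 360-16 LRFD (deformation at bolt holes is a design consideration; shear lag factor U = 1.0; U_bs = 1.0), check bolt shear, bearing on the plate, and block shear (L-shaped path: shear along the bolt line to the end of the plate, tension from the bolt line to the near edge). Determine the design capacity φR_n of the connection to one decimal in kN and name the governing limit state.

521.6 kN (block shear governs)

Bolt shear: A_b = π(24)²/4 = 452.39 mm². φR_n = 0.75 × 469 × 452.39 × 2 × 2 = 636.5 kN.
Bearing (16 mm plate, F_u = 450 MPa): end bolts L_c = 51 − 27/2 = 37.5, R_n = min(1.2×37.5×16×450, 2.4×24×16×450) = 324 kN/bolt; interior L_c = 96 − 27 = 69, R_n = 414.72 kN/bolt. φR_n = 0.75 × (1×324 + 1×414.72) = 554.0 kN.
Block shear: shear path 1×[51+1×96] = 1×147 mm, A_gv = 2352, A_nv = 1×(147 − 1.5×29)×16 = 1656 mm²; tension to near edge: (49 − 0.5×29)×16 = 552 mm². R_n = min(0.6×450×1656, 0.6×345×2352) + 1.0×450×552 = min(447.12, 486.86) + 248.4 = 695.52 kN. φR_n = 0.75 × 695.52 = 521.6 kN.
Governing: min(636.5, 554.0, 521.6) = 521.6 kN → block shear.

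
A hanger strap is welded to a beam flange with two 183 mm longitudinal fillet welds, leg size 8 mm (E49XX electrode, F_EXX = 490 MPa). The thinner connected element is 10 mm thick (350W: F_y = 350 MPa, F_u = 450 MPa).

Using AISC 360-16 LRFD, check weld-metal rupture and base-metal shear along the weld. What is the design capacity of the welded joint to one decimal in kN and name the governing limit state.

456.5 kN (weld metal governs)

Weld metal: throat = 0.707×8 = 5.656 mm, L = 2×183 = 366 mm. φR_n = 0.75 × 0.6 × 490 × 5.656 × 366 = 456.5 kN.
Base metal shear (10 mm plate): yield φR_n = 1.0×0.6×350×10×366 = 768.6 kN; rupture φR_n = 0.75×0.6×450×10×366 = 741.2 kN; take 741.2 kN (rupture).
Governing: min(456.5, 741.2) = 456.5 kN → weld metal.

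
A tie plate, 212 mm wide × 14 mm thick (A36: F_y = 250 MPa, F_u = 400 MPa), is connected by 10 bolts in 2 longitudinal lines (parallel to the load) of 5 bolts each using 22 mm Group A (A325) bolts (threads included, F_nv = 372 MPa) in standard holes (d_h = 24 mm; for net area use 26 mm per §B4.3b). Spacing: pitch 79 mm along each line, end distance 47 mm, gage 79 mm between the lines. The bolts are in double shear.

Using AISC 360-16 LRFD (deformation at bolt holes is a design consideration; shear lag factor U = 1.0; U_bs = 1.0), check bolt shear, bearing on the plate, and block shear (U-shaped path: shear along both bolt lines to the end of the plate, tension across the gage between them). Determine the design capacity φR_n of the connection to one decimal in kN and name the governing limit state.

1366.1 kN (block shear governs)

Bolt shear: A_b = π(22)²/4 = 380.13 mm². φR_n = 0.75 × 372 × 380.13 × 10 × 2 = 2121.1 kN.
Bearing (14 mm plate, F_u = 400 MPa): end bolts L_c = 47 − 24/2 = 35, R_n = min(1.2×35×14×400, 2.4×22×14×400) = 235.2 kN/bolt; interior L_c = 79 − 24 = 55, R_n = 295.68 kN/bolt. φR_n = 0.75 × (2×235.2 + 8×295.68) = 2126.9 kN.
Block shear: shear path 2×[47+4×79] = 2×363 mm, A_gv = 10164, A_nv = 2×(363 − 4.5×26)×14 = 6888 mm²; tension across gage: (79 − 1×26)×14 = 742 mm². R_n = min(0.6×400×6888, 0.6×250×10164) + 1.0×400×742 = min(1653.1, 1524.6) + 296.8 = 1821.4 kN. φR_n = 0.75 × 1821.4 = 1366.1 kN.
Governing: min(2121.1, 2126.9, 1366.1) = 1366.1 kN → block shear.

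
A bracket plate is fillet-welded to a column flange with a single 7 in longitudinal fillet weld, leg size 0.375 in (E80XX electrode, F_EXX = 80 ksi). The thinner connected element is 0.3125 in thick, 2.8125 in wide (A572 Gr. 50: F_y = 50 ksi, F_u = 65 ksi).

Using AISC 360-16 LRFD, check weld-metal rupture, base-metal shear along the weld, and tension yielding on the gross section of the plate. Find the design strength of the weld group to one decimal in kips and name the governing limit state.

39.6 kips (gross-section yield governs)

Weld metal: throat = 0.707×0.375 = 0.26513 in, L = 7 in. φR_n = 0.75 × 0.6 × 80 × 0.26513 × 7 = 66.8 kips.
Base metal shear (0.3125 in plate): yield φR_n = 1.0×0.6×50×0.3125×7 = 65.6 kips; rupture φR_n = 0.75×0.6×65×0.3125×7 = 64.0 kips; take 64.0 kips (rupture).
Tension yield (gross): A_g = 2.8125×0.3125 = 0.87891 in². φR_n = 0.90 × 50 × 0.87891 = 39.6 kips.
Governing: min(66.8, 64.0, 39.6) = 39.6 kips → gross-section yield.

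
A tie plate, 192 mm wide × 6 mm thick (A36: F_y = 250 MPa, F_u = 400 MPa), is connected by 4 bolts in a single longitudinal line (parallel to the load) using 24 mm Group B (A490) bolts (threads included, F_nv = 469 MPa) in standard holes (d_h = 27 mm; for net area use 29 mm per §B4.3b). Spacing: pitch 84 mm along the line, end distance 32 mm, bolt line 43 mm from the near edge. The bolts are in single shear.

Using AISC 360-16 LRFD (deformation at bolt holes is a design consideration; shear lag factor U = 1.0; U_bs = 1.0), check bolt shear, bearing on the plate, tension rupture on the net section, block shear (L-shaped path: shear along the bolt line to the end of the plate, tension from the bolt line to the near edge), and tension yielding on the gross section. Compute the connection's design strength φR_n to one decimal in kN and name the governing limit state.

243.0 kN (block shear governs)

Bolt shear: A_b = π(24)²/4 = 452.39 mm². φR_n = 0.75 × 469 × 452.39 × 4 × 1 = 636.5 kN.
Bearing (6 mm plate, F_u = 400 MPa): end bolts L_c = 32 − 27/2 = 18.5, R_n = min(1.2×18.5×6×400, 2.4×24×6×400) = 53.28 kN/bolt; interior L_c = 84 − 27 = 57, R_n = 138.24 kN/bolt. φR_n = 0.75 × (1×53.28 + 3×138.24) = 351.0 kN.
Tension rupture (net): A_n = (192 − 1×29)×6 = 978 mm² (U = 1.0, A_e = A_n). φR_n = 0.75 × 400 × 978 = 293.4 kN.
Block shear: shear path 1×[32+3×84] = 1×284 mm, A_gv = 1704, A_nv = 1×(284 − 3.5×29)×6 = 1095 mm²; tension to near edge: (43 − 0.5×29)×6 = 171 mm². R_n = min(0.6×400×1095, 0.6×250×1704) + 1.0×400×171 = min(262.8, 255.6) + 68.4 = 324 kN. φR_n = 0.75 × 324 = 243.0 kN.
Tension yield (gross): A_g = 192×6 = 1152 mm². φR_n = 0.90 × 250 × 1152 = 259.2 kN.
Governing: min(636.5, 351.0, 293.4, 243.0, 259.2) = 243.0 kN → block shear.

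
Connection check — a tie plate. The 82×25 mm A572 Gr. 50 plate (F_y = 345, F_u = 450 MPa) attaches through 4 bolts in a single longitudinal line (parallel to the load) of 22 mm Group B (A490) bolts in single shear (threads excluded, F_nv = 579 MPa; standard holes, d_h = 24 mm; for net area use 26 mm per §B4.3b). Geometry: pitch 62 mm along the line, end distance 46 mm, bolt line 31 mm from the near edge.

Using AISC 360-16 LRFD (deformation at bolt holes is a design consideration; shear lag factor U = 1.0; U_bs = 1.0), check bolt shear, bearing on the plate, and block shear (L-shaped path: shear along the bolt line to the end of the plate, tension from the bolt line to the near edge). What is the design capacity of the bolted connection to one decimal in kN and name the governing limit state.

660.3 kN (bolt shear governs)

Bolt shear: A_b = π(22)²/4 = 380.13 mm². φR_n = 0.75 × 579 × 380.13 × 4 × 1 = 660.3 kN.
Bearing (25 mm plate, F_u = 450 MPa): end bolts L_c = 46 − 24/2 = 34, R_n = min(1.2×34×25×450, 2.4×22×25×450) = 459 kN/bolt; interior L_c = 62 − 24 = 38, R_n = 513 kN/bolt. φR_n = 0.75 × (1×459 + 3×513) = 1498.5 kN.
Block shear: shear path 1×[46+3×62] = 1×232 mm, A_gv = 5800, A_nv = 1×(232 − 3.5×26)×25 = 3525 mm²; tension to near edge: (31 − 0.5×26)×25 = 450 mm². R_n = min(0.6×450×3525, 0.6×345×5800) + 1.0×450×450 = min(951.75, 1200.6) + 202.5 = 1154.3 kN. φR_n = 0.75 × 1154.3 = 865.7 kN.
Governing: min(660.3, 1498.5, 865.7) = 660.3 kN → bolt shear.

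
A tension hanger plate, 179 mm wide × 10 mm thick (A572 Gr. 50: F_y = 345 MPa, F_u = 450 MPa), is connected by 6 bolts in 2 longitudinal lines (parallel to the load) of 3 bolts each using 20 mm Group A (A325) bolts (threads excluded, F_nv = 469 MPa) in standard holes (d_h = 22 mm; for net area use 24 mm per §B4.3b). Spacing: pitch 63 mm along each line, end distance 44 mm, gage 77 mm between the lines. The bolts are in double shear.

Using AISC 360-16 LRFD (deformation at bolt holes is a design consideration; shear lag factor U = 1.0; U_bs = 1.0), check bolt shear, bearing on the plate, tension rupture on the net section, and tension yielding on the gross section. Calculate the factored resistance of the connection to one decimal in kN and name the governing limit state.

Bolt shear: A_b = π(20)²/4 = 314.16 mm². φR_n = 0.75 × 469 × 314.16 × 6 × 2 = 1326.1 kN.
Bearing (10 mm plate, F_u = 450 MPa): end bolts L_c = 44 − 22/2 = 33, R_n = min(1.2×33×10×450, 2.4×20×10×450) = 178.2 kN/bolt; interior L_c = 63 − 22 = 41, R_n = 216 kN/bolt. φR_n = 0.75 × (2×178.2 + 4×216) = 915.3 kN.
Tension rupture (net): A_n = (179 − 2×24)×10 = 1310 mm² (U = 1.0, A_e = A_n). φR_n = 0.75 × 450 × 1310 = 442.1 kN.
Tension yield (gross): A_g = 179×10 = 1790 mm². φR_n = 0.90 × 345 × 1790 = 555.8 kN.
Governing: min(1326.1, 915.3, 442.1, 555.8) = 442.1 kN → net-section rupture.

442.1 kN (net-section rupture governs)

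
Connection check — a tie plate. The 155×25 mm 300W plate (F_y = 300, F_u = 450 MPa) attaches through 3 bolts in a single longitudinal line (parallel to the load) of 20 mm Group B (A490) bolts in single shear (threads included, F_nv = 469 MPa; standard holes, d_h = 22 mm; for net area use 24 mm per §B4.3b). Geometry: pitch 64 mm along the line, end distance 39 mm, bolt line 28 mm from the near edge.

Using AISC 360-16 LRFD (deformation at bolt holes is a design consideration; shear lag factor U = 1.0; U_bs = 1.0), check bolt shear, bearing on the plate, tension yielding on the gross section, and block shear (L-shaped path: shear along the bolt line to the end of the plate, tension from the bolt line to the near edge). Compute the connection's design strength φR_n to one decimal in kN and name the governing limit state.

331.5 kN (bolt shear governs)

Bolt shear: A_b = π(20)²/4 = 314.16 mm². φR_n = 0.75 × 469 × 314.16 × 3 × 1 = 331.5 kN.
Bearing (25 mm plate, F_u = 450 MPa): end bolts L_c = 39 − 22/2 = 28, R_n = min(1.2×28×25×450, 2.4×20×25×450) = 378 kN/bolt; interior L_c = 64 − 22 = 42, R_n = 540 kN/bolt. φR_n = 0.75 × (1×378 + 2×540) = 1093.5 kN.
Tension yield (gross): A_g = 155×25 = 3875 mm². φR_n = 0.90 × 300 × 3875 = 1046.3 kN.
Block shear: shear path 1×[39+2×64] = 1×167 mm, A_gv = 4175, A_nv = 1×(167 − 2.5×24)×25 = 2675 mm²; tension to near edge: (28 − 0.5×24)×25 = 400 mm². R_n = min(0.6×450×2675, 0.6×300×4175) + 1.0×450×400 = min(722.25, 751.5) + 180 = 902.25 kN. φR_n = 0.75 × 902.25 = 676.7 kN.
Governing: min(331.5, 1093.5, 1046.3, 676.7) = 331.5 kN → bolt shear.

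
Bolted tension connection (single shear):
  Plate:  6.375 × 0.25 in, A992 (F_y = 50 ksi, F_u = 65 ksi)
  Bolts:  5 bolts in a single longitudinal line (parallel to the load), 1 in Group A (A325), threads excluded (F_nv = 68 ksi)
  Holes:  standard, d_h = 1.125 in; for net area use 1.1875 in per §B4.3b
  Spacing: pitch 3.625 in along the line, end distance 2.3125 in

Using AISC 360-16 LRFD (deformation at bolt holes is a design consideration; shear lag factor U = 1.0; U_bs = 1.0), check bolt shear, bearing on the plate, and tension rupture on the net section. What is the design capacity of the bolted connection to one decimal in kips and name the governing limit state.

Bolt shear: A_b = π(1)²/4 = 0.7854 in². φR_n = 0.75 × 68 × 0.7854 × 5 × 1 = 200.3 kips.
Bearing (0.25 in plate, F_u = 65 ksi): end bolts L_c = 2.3125 − 1.125/2 = 1.75, R_n = min(1.2×1.75×0.25×65, 2.4×1×0.25×65) = 34.125 kips/bolt; interior L_c = 3.625 − 1.125 = 2.5, R_n = 39 kips/bolt. φR_n = 0.75 × (1×34.125 + 4×39) = 142.6 kips.
Tension rupture (net): A_n = (6.375 − 1×1.1875)×0.25 = 1.2969 in² (U = 1.0, A_e = A_n). φR_n = 0.75 × 65 × 1.2969 = 63.2 kips.
Governing: min(200.3, 142.6, 63.2) = 63.2 kips → net-section rupture.

63.2 kips (net-section rupture governs)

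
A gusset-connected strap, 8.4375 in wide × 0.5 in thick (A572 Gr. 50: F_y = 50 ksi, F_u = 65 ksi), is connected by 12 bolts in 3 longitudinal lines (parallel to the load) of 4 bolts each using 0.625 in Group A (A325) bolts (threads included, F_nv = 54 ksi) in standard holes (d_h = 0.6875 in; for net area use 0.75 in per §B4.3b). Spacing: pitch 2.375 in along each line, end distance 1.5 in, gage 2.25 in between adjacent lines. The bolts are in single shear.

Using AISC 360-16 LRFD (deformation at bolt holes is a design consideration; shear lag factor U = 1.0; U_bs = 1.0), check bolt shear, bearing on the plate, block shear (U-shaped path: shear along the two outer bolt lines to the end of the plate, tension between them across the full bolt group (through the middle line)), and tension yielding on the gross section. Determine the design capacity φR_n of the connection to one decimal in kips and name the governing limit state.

149.1 kips (bolt shear governs)

Bolt shear: A_b = π(0.625)²/4 = 0.3068 in². φR_n = 0.75 × 54 × 0.3068 × 12 × 1 = 149.1 kips.
Bearing (0.5 in plate, F_u = 65 ksi): end bolts L_c = 1.5 − 0.6875/2 = 1.15625, R_n = min(1.2×1.15625×0.5×65, 2.4×0.625×0.5×65) = 45.094 kips/bolt; interior L_c = 2.375 − 0.6875 = 1.6875, R_n = 48.75 kips/bolt. φR_n = 0.75 × (3×45.094 + 9×48.75) = 430.5 kips.
Block shear: shear path 2×[1.5+3×2.375] = 2×8.625 in, A_gv = 8.625, A_nv = 2×(8.625 − 3.5×0.75)×0.5 = 6 in²; tension across gage: (4.5 − 2×0.75)×0.5 = 1.5 in². R_n = min(0.6×65×6, 0.6×50×8.625) + 1.0×65×1.5 = min(234, 258.75) + 97.5 = 331.5 kips. φR_n = 0.75 × 331.5 = 248.6 kips.
Tension yield (gross): A_g = 8.4375×0.5 = 4.2188 in². φR_n = 0.90 × 50 × 4.2188 = 189.8 kips.
Governing: min(149.1, 430.5, 248.6, 189.8) = 149.1 kips → bolt shear.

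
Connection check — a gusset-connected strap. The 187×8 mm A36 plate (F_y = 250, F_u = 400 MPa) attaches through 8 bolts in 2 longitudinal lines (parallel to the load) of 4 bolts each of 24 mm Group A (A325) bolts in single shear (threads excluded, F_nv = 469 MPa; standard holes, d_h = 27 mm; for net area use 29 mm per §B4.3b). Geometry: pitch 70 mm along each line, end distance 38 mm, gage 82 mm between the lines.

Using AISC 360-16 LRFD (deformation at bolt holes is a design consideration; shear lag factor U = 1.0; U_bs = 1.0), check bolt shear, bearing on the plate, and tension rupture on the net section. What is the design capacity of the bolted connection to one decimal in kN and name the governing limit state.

Bolt shear: A_b = π(24)²/4 = 452.39 mm². φR_n = 0.75 × 469 × 452.39 × 8 × 1 = 1273.0 kN.
Bearing (8 mm plate, F_u = 400 MPa): end bolts L_c = 38 − 27/2 = 24.5, R_n = min(1.2×24.5×8×400, 2.4×24×8×400) = 94.08 kN/bolt; interior L_c = 70 − 27 = 43, R_n = 165.12 kN/bolt. φR_n = 0.75 × (2×94.08 + 6×165.12) = 884.2 kN.
Tension rupture (net): A_n = (187 − 2×29)×8 = 1032 mm² (U = 1.0, A_e = A_n). φR_n = 0.75 × 400 × 1032 = 309.6 kN.
Governing: min(1273.0, 884.2, 309.6) = 309.6 kN → net-section rupture.

309.6 kN (net-section rupture governs)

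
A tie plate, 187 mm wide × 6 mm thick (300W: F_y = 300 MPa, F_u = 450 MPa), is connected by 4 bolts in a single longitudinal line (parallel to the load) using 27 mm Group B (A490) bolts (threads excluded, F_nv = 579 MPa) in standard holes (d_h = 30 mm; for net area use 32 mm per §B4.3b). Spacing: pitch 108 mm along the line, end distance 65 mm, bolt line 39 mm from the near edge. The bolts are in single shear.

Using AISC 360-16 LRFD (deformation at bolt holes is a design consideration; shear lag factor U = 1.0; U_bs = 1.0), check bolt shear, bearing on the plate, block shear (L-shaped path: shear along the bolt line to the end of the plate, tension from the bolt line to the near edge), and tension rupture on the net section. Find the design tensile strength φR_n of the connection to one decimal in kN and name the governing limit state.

313.9 kN (net-section rupture governs)

Bolt shear: A_b = π(27)²/4 = 572.56 mm². φR_n = 0.75 × 579 × 572.56 × 4 × 1 = 994.5 kN.
Bearing (6 mm plate, F_u = 450 MPa): end bolts L_c = 65 − 30/2 = 50, R_n = min(1.2×50×6×450, 2.4×27×6×450) = 162 kN/bolt; interior L_c = 108 − 30 = 78, R_n = 174.96 kN/bolt. φR_n = 0.75 × (1×162 + 3×174.96) = 515.2 kN.
Block shear: shear path 1×[65+3×108] = 1×389 mm, A_gv = 2334, A_nv = 1×(389 − 3.5×32)×6 = 1662 mm²; tension to near edge: (39 − 0.5×32)×6 = 138 mm². R_n = min(0.6×450×1662, 0.6×300×2334) + 1.0×450×138 = min(448.74, 420.12) + 62.1 = 482.22 kN. φR_n = 0.75 × 482.22 = 361.7 kN.
Tension rupture (net): A_n = (187 − 1×32)×6 = 930 mm² (U = 1.0, A_e = A_n). φR_n = 0.75 × 450 × 930 = 313.9 kN.
Governing: min(994.5, 515.2, 361.7, 313.9) = 313.9 kN → net-section rupture.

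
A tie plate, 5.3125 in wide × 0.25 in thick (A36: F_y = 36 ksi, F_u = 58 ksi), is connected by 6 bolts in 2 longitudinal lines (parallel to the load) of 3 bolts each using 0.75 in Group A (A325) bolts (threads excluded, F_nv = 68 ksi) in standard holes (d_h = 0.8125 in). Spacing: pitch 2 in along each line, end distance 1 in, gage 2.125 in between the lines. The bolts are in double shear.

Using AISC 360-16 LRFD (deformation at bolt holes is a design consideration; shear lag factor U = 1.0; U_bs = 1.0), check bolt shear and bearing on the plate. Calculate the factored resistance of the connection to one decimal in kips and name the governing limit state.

77.5 kips (bearing governs)

Bolt shear: A_b = π(0.75)²/4 = 0.44179 in². φR_n = 0.75 × 68 × 0.44179 × 6 × 2 = 270.4 kips.
Bearing (0.25 in plate, F_u = 58 ksi): end bolts L_c = 1 − 0.8125/2 = 0.59375, R_n = min(1.2×0.59375×0.25×58, 2.4×0.75×0.25×58) = 10.331 kips/bolt; interior L_c = 2 − 0.8125 = 1.1875, R_n = 20.663 kips/bolt. φR_n = 0.75 × (2×10.331 + 4×20.663) = 77.5 kips.
Governing: min(270.4, 77.5) = 77.5 kips → bearing.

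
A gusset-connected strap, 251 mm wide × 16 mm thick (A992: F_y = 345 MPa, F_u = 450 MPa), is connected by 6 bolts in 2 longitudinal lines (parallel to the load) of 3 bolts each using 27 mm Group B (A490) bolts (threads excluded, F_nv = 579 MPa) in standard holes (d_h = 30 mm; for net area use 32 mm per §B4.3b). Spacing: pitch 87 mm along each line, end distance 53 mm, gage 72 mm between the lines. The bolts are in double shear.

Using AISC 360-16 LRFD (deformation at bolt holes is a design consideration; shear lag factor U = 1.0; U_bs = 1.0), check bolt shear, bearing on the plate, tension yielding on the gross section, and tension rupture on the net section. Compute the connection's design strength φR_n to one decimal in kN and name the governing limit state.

Bolt shear: A_b = π(27)²/4 = 572.56 mm². φR_n = 0.75 × 579 × 572.56 × 6 × 2 = 2983.6 kN.
Bearing (16 mm plate, F_u = 450 MPa): end bolts L_c = 53 − 30/2 = 38, R_n = min(1.2×38×16×450, 2.4×27×16×450) = 328.32 kN/bolt; interior L_c = 87 − 30 = 57, R_n = 466.56 kN/bolt. φR_n = 0.75 × (2×328.32 + 4×466.56) = 1892.2 kN.
Tension yield (gross): A_g = 251×16 = 4016 mm². φR_n = 0.90 × 345 × 4016 = 1247.0 kN.
Tension rupture (net): A_n = (251 − 2×32)×16 = 2992 mm² (U = 1.0, A_e = A_n). φR_n = 0.75 × 450 × 2992 = 1009.8 kN.
Governing: min(2983.6, 1892.2, 1247.0, 1009.8) = 1009.8 kN → net-section rupture.

1009.8 kN (net-section rupture governs)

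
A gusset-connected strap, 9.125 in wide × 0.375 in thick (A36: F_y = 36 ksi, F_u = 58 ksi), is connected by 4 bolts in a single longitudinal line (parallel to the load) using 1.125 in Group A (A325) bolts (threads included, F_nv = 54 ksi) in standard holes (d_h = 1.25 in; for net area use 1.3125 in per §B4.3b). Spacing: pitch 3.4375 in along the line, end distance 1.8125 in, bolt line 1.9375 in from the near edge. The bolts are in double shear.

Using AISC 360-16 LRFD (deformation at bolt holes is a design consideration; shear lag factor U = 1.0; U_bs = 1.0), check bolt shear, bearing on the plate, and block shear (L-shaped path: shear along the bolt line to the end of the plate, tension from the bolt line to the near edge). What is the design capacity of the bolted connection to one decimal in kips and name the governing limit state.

Bolt shear: A_b = π(1.125)²/4 = 0.99402 in². φR_n = 0.75 × 54 × 0.99402 × 4 × 2 = 322.1 kips.
Bearing (0.375 in plate, F_u = 58 ksi): end bolts L_c = 1.8125 − 1.25/2 = 1.1875, R_n = min(1.2×1.1875×0.375×58, 2.4×1.125×0.375×58) = 30.994 kips/bolt; interior L_c = 3.4375 − 1.25 = 2.1875, R_n = 57.094 kips/bolt. φR_n = 0.75 × (1×30.994 + 3×57.094) = 151.7 kips.
Block shear: shear path 1×[1.8125+3×3.4375] = 1×12.125 in, A_gv = 4.5469, A_nv = 1×(12.125 − 3.5×1.3125)×0.375 = 2.8242 in²; tension to near edge: (1.9375 − 0.5×1.3125)×0.375 = 0.48047 in². R_n = min(0.6×58×2.8242, 0.6×36×4.5469) + 1.0×58×0.48047 = min(98.282, 98.213) + 27.867 = 126.08 kips. φR_n = 0.75 × 126.08 = 94.6 kips.
Governing: min(322.1, 151.7, 94.6) = 94.6 kips → block shear.

94.6 kips (block shear governs)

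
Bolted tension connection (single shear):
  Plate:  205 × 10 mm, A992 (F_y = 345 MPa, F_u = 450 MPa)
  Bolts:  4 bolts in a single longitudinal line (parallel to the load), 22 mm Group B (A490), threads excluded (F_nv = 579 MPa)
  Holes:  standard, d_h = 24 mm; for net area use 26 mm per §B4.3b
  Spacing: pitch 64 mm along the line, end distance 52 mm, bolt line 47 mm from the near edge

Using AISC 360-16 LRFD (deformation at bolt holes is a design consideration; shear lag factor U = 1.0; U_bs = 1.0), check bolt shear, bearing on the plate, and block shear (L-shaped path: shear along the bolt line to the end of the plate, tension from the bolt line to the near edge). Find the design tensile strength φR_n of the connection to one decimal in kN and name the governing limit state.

424.6 kN (block shear governs)

Bolt shear: A_b = π(22)²/4 = 380.13 mm². φR_n = 0.75 × 579 × 380.13 × 4 × 1 = 660.3 kN.
Bearing (10 mm plate, F_u = 450 MPa): end bolts L_c = 52 − 24/2 = 40, R_n = min(1.2×40×10×450, 2.4×22×10×450) = 216 kN/bolt; interior L_c = 64 − 24 = 40, R_n = 216 kN/bolt. φR_n = 0.75 × (1×216 + 3×216) = 648.0 kN.
Block shear: shear path 1×[52+3×64] = 1×244 mm, A_gv = 2440, A_nv = 1×(244 − 3.5×26)×10 = 1530 mm²; tension to near edge: (47 − 0.5×26)×10 = 340 mm². R_n = min(0.6×450×1530, 0.6×345×2440) + 1.0×450×340 = min(413.1, 505.08) + 153 = 566.1 kN. φR_n = 0.75 × 566.1 = 424.6 kN.
Governing: min(660.3, 648.0, 424.6) = 424.6 kN → block shear.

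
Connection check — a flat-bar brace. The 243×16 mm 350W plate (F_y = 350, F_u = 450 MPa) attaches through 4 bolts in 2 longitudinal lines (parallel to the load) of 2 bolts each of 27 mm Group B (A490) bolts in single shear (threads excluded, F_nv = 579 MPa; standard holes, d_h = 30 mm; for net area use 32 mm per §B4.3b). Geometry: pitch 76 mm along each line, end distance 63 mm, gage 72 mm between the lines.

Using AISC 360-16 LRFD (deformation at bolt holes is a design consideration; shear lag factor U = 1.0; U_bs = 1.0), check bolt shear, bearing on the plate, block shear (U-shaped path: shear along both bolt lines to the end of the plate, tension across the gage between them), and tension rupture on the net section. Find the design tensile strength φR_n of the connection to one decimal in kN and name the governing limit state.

Bolt shear: A_b = π(27)²/4 = 572.56 mm². φR_n = 0.75 × 579 × 572.56 × 4 × 1 = 994.5 kN.
Bearing (16 mm plate, F_u = 450 MPa): end bolts L_c = 63 − 30/2 = 48, R_n = min(1.2×48×16×450, 2.4×27×16×450) = 414.72 kN/bolt; interior L_c = 76 − 30 = 46, R_n = 397.44 kN/bolt. φR_n = 0.75 × (2×414.72 + 2×397.44) = 1218.2 kN.
Block shear: shear path 2×[63+1×76] = 2×139 mm, A_gv = 4448, A_nv = 2×(139 − 1.5×32)×16 = 2912 mm²; tension across gage: (72 − 1×32)×16 = 640 mm². R_n = min(0.6×450×2912, 0.6×350×4448) + 1.0×450×640 = min(786.24, 934.08) + 288 = 1074.2 kN. φR_n = 0.75 × 1074.2 = 805.7 kN.
Tension rupture (net): A_n = (243 − 2×32)×16 = 2864 mm² (U = 1.0, A_e = A_n). φR_n = 0.75 × 450 × 2864 = 966.6 kN.
Governing: min(994.5, 1218.2, 805.7, 966.6) = 805.7 kN → block shear.

805.7 kN (block shear governs)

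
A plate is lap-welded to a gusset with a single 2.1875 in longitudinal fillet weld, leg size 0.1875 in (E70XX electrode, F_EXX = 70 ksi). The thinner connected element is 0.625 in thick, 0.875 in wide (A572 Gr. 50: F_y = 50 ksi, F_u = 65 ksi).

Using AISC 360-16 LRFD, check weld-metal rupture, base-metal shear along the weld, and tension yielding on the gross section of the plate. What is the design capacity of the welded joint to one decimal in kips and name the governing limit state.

9.1 kips (weld metal governs)

Weld metal: throat = 0.707×0.1875 = 0.13256 in, L = 2.1875 in. φR_n = 0.75 × 0.6 × 70 × 0.13256 × 2.1875 = 9.1 kips.
Base metal shear (0.625 in plate): yield φR_n = 1.0×0.6×50×0.625×2.1875 = 41.0 kips; rupture φR_n = 0.75×0.6×65×0.625×2.1875 = 40.0 kips; take 40.0 kips (rupture).
Tension yield (gross): A_g = 0.875×0.625 = 0.54688 in². φR_n = 0.90 × 50 × 0.54688 = 24.6 kips.
Governing: min(9.1, 40.0, 24.6) = 9.1 kips → weld metal.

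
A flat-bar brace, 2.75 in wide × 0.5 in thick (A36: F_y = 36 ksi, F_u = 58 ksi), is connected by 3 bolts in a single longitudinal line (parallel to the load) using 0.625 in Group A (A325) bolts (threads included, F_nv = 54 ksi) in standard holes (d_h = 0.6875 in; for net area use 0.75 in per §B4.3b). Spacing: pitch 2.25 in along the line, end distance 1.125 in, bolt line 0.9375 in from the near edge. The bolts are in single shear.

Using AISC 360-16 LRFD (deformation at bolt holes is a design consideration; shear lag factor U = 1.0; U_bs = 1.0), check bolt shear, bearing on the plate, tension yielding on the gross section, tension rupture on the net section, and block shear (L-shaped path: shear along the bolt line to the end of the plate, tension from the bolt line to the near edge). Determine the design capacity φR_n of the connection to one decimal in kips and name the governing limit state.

37.3 kips (bolt shear governs)

Bolt shear: A_b = π(0.625)²/4 = 0.3068 in². φR_n = 0.75 × 54 × 0.3068 × 3 × 1 = 37.3 kips.
Bearing (0.5 in plate, F_u = 58 ksi): end bolts L_c = 1.125 − 0.6875/2 = 0.78125, R_n = min(1.2×0.78125×0.5×58, 2.4×0.625×0.5×58) = 27.188 kips/bolt; interior L_c = 2.25 − 0.6875 = 1.5625, R_n = 43.5 kips/bolt. φR_n = 0.75 × (1×27.188 + 2×43.5) = 85.6 kips.
Tension yield (gross): A_g = 2.75×0.5 = 1.375 in². φR_n = 0.90 × 36 × 1.375 = 44.6 kips.
Tension rupture (net): A_n = (2.75 − 1×0.75)×0.5 = 1 in² (U = 1.0, A_e = A_n). φR_n = 0.75 × 58 × 1 = 43.5 kips.
Block shear: shear path 1×[1.125+2×2.25] = 1×5.625 in, A_gv = 2.8125, A_nv = 1×(5.625 − 2.5×0.75)×0.5 = 1.875 in²; tension to near edge: (0.9375 − 0.5×0.75)×0.5 = 0.28125 in². R_n = min(0.6×58×1.875, 0.6×36×2.8125) + 1.0×58×0.28125 = min(65.25, 60.75) + 16.313 = 77.063 kips. φR_n = 0.75 × 77.063 = 57.8 kips.
Governing: min(37.3, 85.6, 44.6, 43.5, 57.8) = 37.3 kips → bolt shear.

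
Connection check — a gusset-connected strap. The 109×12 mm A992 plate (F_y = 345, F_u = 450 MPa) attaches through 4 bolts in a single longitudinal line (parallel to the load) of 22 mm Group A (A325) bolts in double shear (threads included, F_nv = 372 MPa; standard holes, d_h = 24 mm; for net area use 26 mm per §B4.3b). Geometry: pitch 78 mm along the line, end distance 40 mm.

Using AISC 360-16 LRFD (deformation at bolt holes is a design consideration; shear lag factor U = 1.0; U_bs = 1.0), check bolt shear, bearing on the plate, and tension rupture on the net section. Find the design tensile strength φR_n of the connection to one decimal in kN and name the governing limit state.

336.2 kN (net-section rupture governs)

Bolt shear: A_b = π(22)²/4 = 380.13 mm². φR_n = 0.75 × 372 × 380.13 × 4 × 2 = 848.5 kN.
Bearing (12 mm plate, F_u = 450 MPa): end bolts L_c = 40 − 24/2 = 28, R_n = min(1.2×28×12×450, 2.4×22×12×450) = 181.44 kN/bolt; interior L_c = 78 − 24 = 54, R_n = 285.12 kN/bolt. φR_n = 0.75 × (1×181.44 + 3×285.12) = 777.6 kN.
Tension rupture (net): A_n = (109 − 1×26)×12 = 996 mm² (U = 1.0, A_e = A_n). φR_n = 0.75 × 450 × 996 = 336.2 kN.
Governing: min(848.5, 777.6, 336.2) = 336.2 kN → net-section rupture.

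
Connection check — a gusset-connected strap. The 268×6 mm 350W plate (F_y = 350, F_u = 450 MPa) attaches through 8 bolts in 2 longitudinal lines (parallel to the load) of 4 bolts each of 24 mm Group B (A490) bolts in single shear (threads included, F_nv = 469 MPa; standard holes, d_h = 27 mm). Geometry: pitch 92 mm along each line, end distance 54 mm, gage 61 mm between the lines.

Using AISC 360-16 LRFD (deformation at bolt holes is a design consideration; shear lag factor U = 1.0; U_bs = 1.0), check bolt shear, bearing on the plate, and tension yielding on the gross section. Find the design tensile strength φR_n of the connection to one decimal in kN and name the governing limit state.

Bolt shear: A_b = π(24)²/4 = 452.39 mm². φR_n = 0.75 × 469 × 452.39 × 8 × 1 = 1273.0 kN.
Bearing (6 mm plate, F_u = 450 MPa): end bolts L_c = 54 − 27/2 = 40.5, R_n = min(1.2×40.5×6×450, 2.4×24×6×450) = 131.22 kN/bolt; interior L_c = 92 − 27 = 65, R_n = 155.52 kN/bolt. φR_n = 0.75 × (2×131.22 + 6×155.52) = 896.7 kN.
Tension yield (gross): A_g = 268×6 = 1608 mm². φR_n = 0.90 × 350 × 1608 = 506.5 kN.
Governing: min(1273.0, 896.7, 506.5) = 506.5 kN → gross-section yield.

506.5 kN (gross-section yield governs)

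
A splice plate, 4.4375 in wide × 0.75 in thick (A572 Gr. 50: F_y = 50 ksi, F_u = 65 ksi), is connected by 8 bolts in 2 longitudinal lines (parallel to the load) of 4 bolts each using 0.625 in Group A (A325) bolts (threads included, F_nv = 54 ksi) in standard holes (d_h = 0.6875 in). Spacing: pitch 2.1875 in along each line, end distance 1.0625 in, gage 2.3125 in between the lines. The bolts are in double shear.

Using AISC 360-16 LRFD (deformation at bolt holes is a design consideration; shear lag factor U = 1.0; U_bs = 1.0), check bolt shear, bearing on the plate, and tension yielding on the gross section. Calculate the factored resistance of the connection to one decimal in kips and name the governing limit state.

Bolt shear: A_b = π(0.625)²/4 = 0.3068 in². φR_n = 0.75 × 54 × 0.3068 × 8 × 2 = 198.8 kips.
Bearing (0.75 in plate, F_u = 65 ksi): end bolts L_c = 1.0625 − 0.6875/2 = 0.71875, R_n = min(1.2×0.71875×0.75×65, 2.4×0.625×0.75×65) = 42.047 kips/bolt; interior L_c = 2.1875 − 0.6875 = 1.5, R_n = 73.125 kips/bolt. φR_n = 0.75 × (2×42.047 + 6×73.125) = 392.1 kips.
Tension yield (gross): A_g = 4.4375×0.75 = 3.3281 in². φR_n = 0.90 × 50 × 3.3281 = 149.8 kips.
Governing: min(198.8, 392.1, 149.8) = 149.8 kips → gross-section yield.

149.8 kips (gross-section yield governs)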